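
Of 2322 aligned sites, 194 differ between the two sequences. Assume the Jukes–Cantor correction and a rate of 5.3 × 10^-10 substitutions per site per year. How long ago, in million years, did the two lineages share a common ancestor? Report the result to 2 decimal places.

83.57

p = 194/2322 ≈ 0.083549.
d = −(3/4) ln(1 − 4p/3) = −0.75 ln(1 − 0.111399) = −0.75 ln(0.888601)
  = −0.75 × (-0.118107) = 0.088580 substitutions/site.
Under a molecular clock d = 2μt, so t = d/(2μ) = 0.088580 / (2 × 5.3 × 10^-10) = 83.57 million years.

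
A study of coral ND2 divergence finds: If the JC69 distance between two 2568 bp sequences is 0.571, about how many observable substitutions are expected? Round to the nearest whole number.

1026

Invert JC69: p = (3/4)(1 − e^(−4d/3)) = 0.75 × (1 − e^(-0.761333)) = 0.75 × (1 − 0.467043) = 0.399718.
Expected differing sites = pL ≈ 0.399718 × 2568 = 1026.475824 ≈ 1026.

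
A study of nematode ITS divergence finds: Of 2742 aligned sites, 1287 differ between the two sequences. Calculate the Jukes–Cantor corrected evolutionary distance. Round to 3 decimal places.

0.737

p = 1287/2742 ≈ 0.469365.
d = −(3/4) ln(1 − 4p/3) = −0.75 ln(1 − 0.62582) = −0.75 ln(0.37418)
  = −0.75 × (-0.983018) = 0.737264 substitutions/site.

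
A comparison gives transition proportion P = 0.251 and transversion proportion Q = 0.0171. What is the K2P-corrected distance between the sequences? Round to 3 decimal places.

Under the Kimura two-parameter model, d = −½ ln(1 − 2P − Q) − ¼ ln(1 − 2Q).
1 − 2P − Q = 0.4809, giving −½ ln(0.4809) = 0.366048.
1 − 2Q = 0.9658, giving −¼ ln(0.9658) = 0.008700.
d = 0.366048 + 0.008700 = 0.374748.

0.375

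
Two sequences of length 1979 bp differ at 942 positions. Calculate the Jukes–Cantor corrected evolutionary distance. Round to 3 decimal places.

p = 942/1979 ≈ 0.475998.
d = −(3/4) ln(1 − 4p/3) = −0.75 ln(1 − 0.634664) = −0.75 ln(0.365336)
  = −0.75 × (-1.006938) = 0.755204 substitutions/site.

0.755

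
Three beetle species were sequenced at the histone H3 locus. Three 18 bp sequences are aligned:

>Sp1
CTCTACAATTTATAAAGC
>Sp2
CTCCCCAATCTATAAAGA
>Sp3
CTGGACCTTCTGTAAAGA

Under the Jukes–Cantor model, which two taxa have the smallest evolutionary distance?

Sp1 and Sp2

Sp1–Sp2: 4/18 differ, p = 0.222, d = 0.264.
Sp1–Sp3: 7/18 differ, p = 0.389, d = 0.548.
Sp2–Sp3: 6/18 differ, p = 0.333, d = 0.441.
The smallest distance is between Sp1 and Sp2.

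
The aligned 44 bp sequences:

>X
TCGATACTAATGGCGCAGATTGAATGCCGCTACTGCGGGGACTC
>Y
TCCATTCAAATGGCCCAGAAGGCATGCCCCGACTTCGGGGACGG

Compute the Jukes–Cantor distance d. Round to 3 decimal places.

The sequences differ at 12 of 44 sites, so p = 12/44 ≈ 0.272727.
d = −(3/4) ln(1 − 4p/3) = −0.75 ln(1 − 0.363636) = −0.75 ln(0.636364)
  = −0.75 × (-0.451985) = 0.338989 substitutions/site.

0.339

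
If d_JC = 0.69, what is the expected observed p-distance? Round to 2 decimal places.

p = (3/4)(1 − e^(−4d/3)) = 0.75 × (1 − e^(-0.92)) = 0.75 × (1 − 0.398519) = 0.451111.

0.45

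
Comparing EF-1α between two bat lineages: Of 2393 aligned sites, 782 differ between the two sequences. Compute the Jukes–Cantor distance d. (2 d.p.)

0.43

p = 782/2393 ≈ 0.326786.
d = −(3/4) ln(1 − 4p/3) = −0.75 ln(1 − 0.435715) = −0.75 ln(0.564285)
  = −0.75 × (-0.572196) = 0.429147 substitutions/site.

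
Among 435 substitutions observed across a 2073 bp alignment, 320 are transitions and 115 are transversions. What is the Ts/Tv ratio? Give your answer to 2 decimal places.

2.78

R = 320/115 = 2.782608… ≈ 2.78 (to 2 d.p.).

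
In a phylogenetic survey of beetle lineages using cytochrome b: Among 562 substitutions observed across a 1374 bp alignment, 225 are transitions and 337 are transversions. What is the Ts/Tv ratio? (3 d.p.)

0.668

R = 225/337 = 0.667655… ≈ 0.668 (to 3 d.p.).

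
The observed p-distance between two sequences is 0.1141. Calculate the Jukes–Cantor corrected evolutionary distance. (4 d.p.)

0.1238

d = −(3/4) ln(1 − 4p/3) = −0.75 ln(1 − 0.152133) = −0.75 ln(0.847867)
  = −0.75 × (-0.165031) = 0.123773 substitutions/site.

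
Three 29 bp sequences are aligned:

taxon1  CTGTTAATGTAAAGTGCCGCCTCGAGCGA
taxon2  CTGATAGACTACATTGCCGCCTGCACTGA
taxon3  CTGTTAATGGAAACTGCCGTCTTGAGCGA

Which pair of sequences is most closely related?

taxon1 and taxon3

taxon1–taxon2: 10/29 differ, p = 0.345, d = 0.462.
taxon1–taxon3: 4/29 differ, p = 0.138, d = 0.152.
taxon2–taxon3: 12/29 differ, p = 0.414, d = 0.602.
The smallest distance is between taxon1 and taxon3.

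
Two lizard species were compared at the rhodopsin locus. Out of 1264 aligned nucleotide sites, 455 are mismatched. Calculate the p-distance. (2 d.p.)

0.36

p = 455/1264 = 0.359968… ≈ 0.36 (to 2 d.p.).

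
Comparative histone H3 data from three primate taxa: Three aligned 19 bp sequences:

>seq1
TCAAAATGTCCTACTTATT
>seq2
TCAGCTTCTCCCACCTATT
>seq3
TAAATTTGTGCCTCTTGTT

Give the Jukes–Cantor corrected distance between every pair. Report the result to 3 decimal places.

seq1–seq2: 6/19 sites differ → p ≈ 0.315789, d = −0.75 ln(1 − 0.421052) = 0.409907 ≈ 0.410.
seq1–seq3: 7/19 sites differ → p ≈ 0.368421, d = −0.75 ln(1 − 0.491228) = 0.506816 ≈ 0.507.
seq2–seq3: 8/19 sites differ → p ≈ 0.421053, d = −0.75 ln(1 − 0.561404) = 0.618132 ≈ 0.618.

d(seq1,seq2) = 0.410, d(seq1,seq3) = 0.507, d(seq2,seq3) = 0.618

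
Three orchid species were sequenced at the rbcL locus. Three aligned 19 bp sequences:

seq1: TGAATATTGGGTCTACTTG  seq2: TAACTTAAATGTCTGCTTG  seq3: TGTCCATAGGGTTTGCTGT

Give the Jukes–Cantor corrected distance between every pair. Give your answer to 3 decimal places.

seq1–seq2: 8/19 sites differ → p ≈ 0.421053, d = −0.75 ln(1 − 0.561404) = 0.618132 ≈ 0.618.
seq1–seq3: 8/19 sites differ → p ≈ 0.421053, d = −0.75 ln(1 − 0.561404) = 0.618132 ≈ 0.618.
seq2–seq3: 10/19 sites differ → p ≈ 0.526316, d = −0.75 ln(1 − 0.701755) = 0.907380 ≈ 0.907.

d(seq1,seq2) = 0.618, d(seq1,seq3) = 0.618, d(seq2,seq3) = 0.907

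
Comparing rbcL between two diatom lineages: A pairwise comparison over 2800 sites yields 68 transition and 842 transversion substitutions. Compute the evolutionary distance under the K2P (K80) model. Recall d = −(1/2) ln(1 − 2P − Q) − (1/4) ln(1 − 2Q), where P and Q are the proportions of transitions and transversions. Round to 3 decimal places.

0.445

P = 68/2800 ≈ 0.024286 and Q = 842/2800 ≈ 0.300714.
Under the Kimura two-parameter model, d = −½ ln(1 − 2P − Q) − ¼ ln(1 − 2Q).
1 − 2P − Q = 0.650714, giving −½ ln(0.650714) = 0.214843.
1 − 2Q = 0.398572, giving −¼ ln(0.398572) = 0.229967.
d = 0.214843 + 0.229967 = 0.444810.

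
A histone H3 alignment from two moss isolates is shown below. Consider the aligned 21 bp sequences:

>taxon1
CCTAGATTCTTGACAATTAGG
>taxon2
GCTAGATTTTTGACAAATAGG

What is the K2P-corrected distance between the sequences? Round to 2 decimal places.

Of 21 sites, 1 differences are transitions and 2 are transversions, so P = 1/21 ≈ 0.047619 and Q = 2/21 ≈ 0.095238.
Under the Kimura two-parameter model, d = −½ ln(1 − 2P − Q) − ¼ ln(1 − 2Q).
1 − 2P − Q = 0.809524, giving −½ ln(0.809524) = 0.105654.
1 − 2Q = 0.809524, giving −¼ ln(0.809524) = 0.052827.
d = 0.105654 + 0.052827 = 0.158481.

0.16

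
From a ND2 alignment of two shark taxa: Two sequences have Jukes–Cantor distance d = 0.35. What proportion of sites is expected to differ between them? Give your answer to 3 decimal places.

0.280

p = (3/4)(1 − e^(−4d/3)) = 0.75 × (1 − e^(-0.466667)) = 0.75 × (1 − 0.627089) = 0.279683.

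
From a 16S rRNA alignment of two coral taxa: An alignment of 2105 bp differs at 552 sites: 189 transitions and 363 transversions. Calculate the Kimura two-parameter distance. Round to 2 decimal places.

P = 189/2105 ≈ 0.089786 and Q = 363/2105 ≈ 0.172447.
Under the Kimura two-parameter model, d = −½ ln(1 − 2P − Q) − ¼ ln(1 − 2Q).
1 − 2P − Q = 0.647981, giving −½ ln(0.647981) = 0.216947.
1 − 2Q = 0.655106, giving −¼ ln(0.655106) = 0.105740.
d = 0.216947 + 0.105740 = 0.322687.

0.32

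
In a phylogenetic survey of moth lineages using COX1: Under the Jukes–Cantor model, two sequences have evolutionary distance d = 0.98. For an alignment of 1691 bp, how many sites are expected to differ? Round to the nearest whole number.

Invert JC69: p = (3/4)(1 − e^(−4d/3)) = 0.75 × (1 − e^(-1.306667)) = 0.75 × (1 − 0.270721) = 0.546959.
Expected differing sites = pL ≈ 0.546959 × 1691 = 924.907669 ≈ 925.

925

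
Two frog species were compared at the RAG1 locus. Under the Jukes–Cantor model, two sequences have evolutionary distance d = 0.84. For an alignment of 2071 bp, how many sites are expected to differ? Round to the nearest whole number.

Invert JC69: p = (3/4)(1 − e^(−4d/3)) = 0.75 × (1 − e^(-1.12)) = 0.75 × (1 − 0.326280) = 0.505290.
Expected differing sites = pL ≈ 0.505290 × 2071 = 1046.45559 ≈ 1046.

1046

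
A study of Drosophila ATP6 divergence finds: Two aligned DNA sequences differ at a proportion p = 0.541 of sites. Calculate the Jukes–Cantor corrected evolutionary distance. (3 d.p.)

d = −(3/4) ln(1 − 4p/3) = −0.75 ln(1 − 0.721333) = −0.75 ln(0.278667)
  = −0.75 × (-1.277738) = 0.958304 substitutions/site.

0.958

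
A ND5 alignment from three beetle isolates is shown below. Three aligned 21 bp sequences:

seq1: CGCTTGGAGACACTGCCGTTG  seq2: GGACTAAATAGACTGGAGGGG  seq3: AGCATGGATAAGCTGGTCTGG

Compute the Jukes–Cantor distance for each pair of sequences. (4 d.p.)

d(seq1,seq2) = 0.8990, d(seq1,seq3) = 0.6355, d(seq2,seq3) = 0.7557

seq1–seq2: 11/21 sites differ → p ≈ 0.52381, d = −0.75 ln(1 − 0.698413) = 0.899023 ≈ 0.8990.
seq1–seq3: 9/21 sites differ → p ≈ 0.428571, d = −0.75 ln(1 − 0.571428) = 0.635472 ≈ 0.6355.
seq2–seq3: 10/21 sites differ → p ≈ 0.47619, d = −0.75 ln(1 − 0.63492) = 0.755729 ≈ 0.7557.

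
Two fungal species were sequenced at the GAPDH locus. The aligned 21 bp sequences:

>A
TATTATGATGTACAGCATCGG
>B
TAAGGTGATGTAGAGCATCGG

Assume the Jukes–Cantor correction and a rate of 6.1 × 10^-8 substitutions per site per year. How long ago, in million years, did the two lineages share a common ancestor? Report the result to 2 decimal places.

1.80

The sequences differ at 4 of 21 sites (3, 4, 5, 13), so p = 4/21 ≈ 0.190476.
d = −(3/4) ln(1 − 4p/3) = −0.75 ln(1 − 0.253968) = −0.75 ln(0.746032)
  = −0.75 × (-0.292987) = 0.219740 substitutions/site.
Under a molecular clock d = 2μt, so t = d/(2μ) = 0.219740 / (2 × 6.1 × 10^-8) = 1.80 million years.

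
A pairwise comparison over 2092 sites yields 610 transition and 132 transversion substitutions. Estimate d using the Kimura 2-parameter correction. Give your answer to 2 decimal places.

P = 610/2092 ≈ 0.291587 and Q = 132/2092 ≈ 0.063098.
Under the Kimura two-parameter model, d = −½ ln(1 − 2P − Q) − ¼ ln(1 − 2Q).
1 − 2P − Q = 0.353728, giving −½ ln(0.353728) = 0.519614.
1 − 2Q = 0.873804, giving −¼ ln(0.873804) = 0.033725.
d = 0.519614 + 0.033725 = 0.553339.

0.55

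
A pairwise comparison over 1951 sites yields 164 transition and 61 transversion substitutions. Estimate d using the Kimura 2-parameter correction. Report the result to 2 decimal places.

P = 164/1951 ≈ 0.084059 and Q = 61/1951 ≈ 0.031266.
Under the Kimura two-parameter model, d = −½ ln(1 − 2P − Q) − ¼ ln(1 − 2Q).
1 − 2P − Q = 0.800616, giving −½ ln(0.800616) = 0.111187.
1 − 2Q = 0.937468, giving −¼ ln(0.937468) = 0.016143.
d = 0.111187 + 0.016143 = 0.127330.

0.13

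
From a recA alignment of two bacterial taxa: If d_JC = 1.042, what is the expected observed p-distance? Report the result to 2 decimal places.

p = (3/4)(1 − e^(−4d/3)) = 0.75 × (1 − e^(-1.389333)) = 0.75 × (1 − 0.249241) = 0.563069.

0.56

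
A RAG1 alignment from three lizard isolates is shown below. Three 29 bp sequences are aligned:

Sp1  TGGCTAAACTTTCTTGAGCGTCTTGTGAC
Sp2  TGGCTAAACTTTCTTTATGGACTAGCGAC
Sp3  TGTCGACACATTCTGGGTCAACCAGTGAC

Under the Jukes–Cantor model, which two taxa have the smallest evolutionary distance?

Sp1–Sp2: 6/29 differ, p = 0.207, d = 0.242.
Sp1–Sp3: 11/29 differ, p = 0.379, d = 0.529.
Sp2–Sp3: 11/29 differ, p = 0.379, d = 0.529.
The smallest distance is between Sp1 and Sp2.

Sp1 and Sp2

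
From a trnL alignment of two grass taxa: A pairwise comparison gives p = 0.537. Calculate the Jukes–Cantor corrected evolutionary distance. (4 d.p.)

0.9441

d = −(3/4) ln(1 − 4p/3) = −0.75 ln(1 − 0.716) = −0.75 ln(0.284)
  = −0.75 × (-1.258781) = 0.944086 substitutions/site.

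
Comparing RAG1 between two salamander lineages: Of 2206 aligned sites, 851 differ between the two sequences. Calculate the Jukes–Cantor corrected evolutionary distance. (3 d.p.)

p = 851/2206 ≈ 0.385766.
d = −(3/4) ln(1 − 4p/3) = −0.75 ln(1 − 0.514355) = −0.75 ln(0.485645)
  = −0.75 × (-0.722277) = 0.541708 substitutions/site.

0.542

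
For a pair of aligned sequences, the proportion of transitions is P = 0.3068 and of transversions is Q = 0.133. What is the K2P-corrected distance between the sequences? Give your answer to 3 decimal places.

0.764

Under the Kimura two-parameter model, d = −½ ln(1 − 2P − Q) − ¼ ln(1 − 2Q).
1 − 2P − Q = 0.2534, giving −½ ln(0.2534) = 0.686393.
1 − 2Q = 0.734, giving −¼ ln(0.734) = 0.077312.
d = 0.686393 + 0.077312 = 0.763705.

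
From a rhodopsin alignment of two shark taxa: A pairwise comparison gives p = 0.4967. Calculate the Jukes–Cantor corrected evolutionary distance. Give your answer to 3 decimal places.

0.814

d = −(3/4) ln(1 − 4p/3) = −0.75 ln(1 − 0.662267) = −0.75 ln(0.337733)
  = −0.75 × (-1.085500) = 0.814125 substitutions/site.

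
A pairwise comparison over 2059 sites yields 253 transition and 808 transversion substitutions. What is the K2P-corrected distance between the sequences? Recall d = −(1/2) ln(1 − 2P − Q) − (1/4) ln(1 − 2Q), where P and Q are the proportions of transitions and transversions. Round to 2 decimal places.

P = 253/2059 ≈ 0.122875 and Q = 808/2059 ≈ 0.392424.
Under the Kimura two-parameter model, d = −½ ln(1 − 2P − Q) − ¼ ln(1 − 2Q).
1 − 2P − Q = 0.361826, giving −½ ln(0.361826) = 0.508296.
1 − 2Q = 0.215152, giving −¼ ln(0.215152) = 0.384103.
d = 0.508296 + 0.384103 = 0.892399.

0.89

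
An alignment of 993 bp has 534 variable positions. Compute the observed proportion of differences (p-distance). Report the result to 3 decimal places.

p = 534/993 = 0.537764… ≈ 0.538 (to 3 d.p.).

0.538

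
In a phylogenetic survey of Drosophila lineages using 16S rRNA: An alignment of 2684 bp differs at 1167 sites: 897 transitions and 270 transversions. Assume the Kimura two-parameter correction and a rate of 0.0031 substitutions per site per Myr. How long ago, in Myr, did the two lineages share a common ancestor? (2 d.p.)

127.23

P = 897/2684 ≈ 0.334203 and Q = 270/2684 ≈ 0.100596.
Under the Kimura two-parameter model, d = −½ ln(1 − 2P − Q) − ¼ ln(1 − 2Q).
1 − 2P − Q = 0.230998, giving −½ ln(0.230998) = 0.732673.
1 − 2Q = 0.798808, giving −¼ ln(0.798808) = 0.056159.
d = 0.732673 + 0.056159 = 0.788832.
Under a molecular clock d = 2μt, so t = d/(2μ) = 0.788832 / (2 × 0.0031) = 127.23 Myr.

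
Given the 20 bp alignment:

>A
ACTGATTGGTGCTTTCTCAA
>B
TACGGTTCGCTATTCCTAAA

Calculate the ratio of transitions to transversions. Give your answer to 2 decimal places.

Transitions are A↔G and C↔T; transversions are all other mismatches.
Transitions: 4. Transversions: 6.
R = 4/6 = 0.666666… ≈ 0.67 (to 2 d.p.).

0.67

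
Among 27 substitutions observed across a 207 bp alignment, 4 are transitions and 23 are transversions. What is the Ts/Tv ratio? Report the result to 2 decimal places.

R = 4/23 = 0.173913… ≈ 0.17 (to 2 d.p.).

0.17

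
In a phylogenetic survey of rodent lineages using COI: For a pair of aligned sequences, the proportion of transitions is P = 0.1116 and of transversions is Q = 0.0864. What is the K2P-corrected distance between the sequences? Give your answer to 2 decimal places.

0.23

Under the Kimura two-parameter model, d = −½ ln(1 − 2P − Q) − ¼ ln(1 − 2Q).
1 − 2P − Q = 0.6904, giving −½ ln(0.6904) = 0.185242.
1 − 2Q = 0.8272, giving −¼ ln(0.8272) = 0.047427.
d = 0.185242 + 0.047427 = 0.232669.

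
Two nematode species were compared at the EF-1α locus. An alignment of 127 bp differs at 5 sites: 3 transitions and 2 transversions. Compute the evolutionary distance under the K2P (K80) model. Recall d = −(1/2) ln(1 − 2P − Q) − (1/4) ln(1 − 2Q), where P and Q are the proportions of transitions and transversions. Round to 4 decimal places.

0.0405

P = 3/127 ≈ 0.023622 and Q = 2/127 ≈ 0.015748.
Under the Kimura two-parameter model, d = −½ ln(1 − 2P − Q) − ¼ ln(1 − 2Q).
1 − 2P − Q = 0.937008, giving −½ ln(0.937008) = 0.032532.
1 − 2Q = 0.968504, giving −¼ ln(0.968504) = 0.008001.
d = 0.032532 + 0.008001 = 0.040533.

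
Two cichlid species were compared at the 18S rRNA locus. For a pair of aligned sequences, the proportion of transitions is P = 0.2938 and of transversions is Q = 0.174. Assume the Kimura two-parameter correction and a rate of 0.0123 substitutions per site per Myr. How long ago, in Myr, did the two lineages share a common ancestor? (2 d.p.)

33.49

Under the Kimura two-parameter model, d = −½ ln(1 − 2P − Q) − ¼ ln(1 − 2Q).
1 − 2P − Q = 0.2384, giving −½ ln(0.2384) = 0.716903.
1 − 2Q = 0.652, giving −¼ ln(0.652) = 0.106928.
d = 0.716903 + 0.106928 = 0.823831.
Under a molecular clock d = 2μt, so t = d/(2μ) = 0.823831 / (2 × 0.0123) = 33.49 Myr.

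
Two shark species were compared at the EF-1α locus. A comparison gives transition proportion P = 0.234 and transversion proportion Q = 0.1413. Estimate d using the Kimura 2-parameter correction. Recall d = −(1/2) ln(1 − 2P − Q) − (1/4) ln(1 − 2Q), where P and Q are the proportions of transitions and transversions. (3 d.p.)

0.553

Under the Kimura two-parameter model, d = −½ ln(1 − 2P − Q) − ¼ ln(1 − 2Q).
1 − 2P − Q = 0.3907, giving −½ ln(0.3907) = 0.469908.
1 − 2Q = 0.7174, giving −¼ ln(0.7174) = 0.083030.
d = 0.469908 + 0.083030 = 0.552938.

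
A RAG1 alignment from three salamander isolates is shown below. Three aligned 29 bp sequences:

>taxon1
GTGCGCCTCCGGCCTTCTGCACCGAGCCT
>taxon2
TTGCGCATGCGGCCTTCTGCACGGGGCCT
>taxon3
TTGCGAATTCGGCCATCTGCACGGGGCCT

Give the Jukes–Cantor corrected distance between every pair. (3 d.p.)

d(taxon1,taxon2) = 0.196, d(taxon1,taxon3) = 0.291, d(taxon2,taxon3) = 0.111

taxon1–taxon2: 5/29 sites differ → p ≈ 0.172414, d = −0.75 ln(1 − 0.229885) = 0.195912 ≈ 0.196.
taxon1–taxon3: 7/29 sites differ → p ≈ 0.241379, d = −0.75 ln(1 − 0.321839) = 0.291278 ≈ 0.291.
taxon2–taxon3: 3/29 sites differ → p ≈ 0.103448, d = −0.75 ln(1 − 0.137931) = 0.111315 ≈ 0.111.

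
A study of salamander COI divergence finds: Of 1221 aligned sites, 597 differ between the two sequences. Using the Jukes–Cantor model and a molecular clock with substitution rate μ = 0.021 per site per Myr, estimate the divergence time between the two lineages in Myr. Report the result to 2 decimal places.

18.85

p = 597/1221 ≈ 0.488943.
d = −(3/4) ln(1 − 4p/3) = −0.75 ln(1 − 0.651924) = −0.75 ln(0.348076)
  = −0.75 × (-1.055334) = 0.791501 substitutions/site.
Under a molecular clock d = 2μt, so t = d/(2μ) = 0.791501 / (2 × 0.021) = 18.85 Myr.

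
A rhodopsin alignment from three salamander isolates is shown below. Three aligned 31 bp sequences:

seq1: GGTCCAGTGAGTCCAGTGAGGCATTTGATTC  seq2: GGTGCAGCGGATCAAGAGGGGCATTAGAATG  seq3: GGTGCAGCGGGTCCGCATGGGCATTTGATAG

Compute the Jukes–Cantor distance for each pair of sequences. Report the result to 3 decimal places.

seq1–seq2: 10/31 sites differ → p ≈ 0.322581, d = −0.75 ln(1 − 0.430108) = 0.421731 ≈ 0.422.
seq1–seq3: 10/31 sites differ → p ≈ 0.322581, d = −0.75 ln(1 − 0.430108) = 0.421731 ≈ 0.422.
seq2–seq3: 8/31 sites differ → p ≈ 0.258065, d = −0.75 ln(1 − 0.344087) = 0.316295 ≈ 0.316.

d(seq1,seq2) = 0.422, d(seq1,seq3) = 0.422, d(seq2,seq3) = 0.316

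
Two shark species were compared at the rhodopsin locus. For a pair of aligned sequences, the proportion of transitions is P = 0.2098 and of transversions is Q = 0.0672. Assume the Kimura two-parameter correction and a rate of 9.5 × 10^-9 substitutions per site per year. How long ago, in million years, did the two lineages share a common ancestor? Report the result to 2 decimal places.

Under the Kimura two-parameter model, d = −½ ln(1 − 2P − Q) − ¼ ln(1 − 2Q).
1 − 2P − Q = 0.5132, giving −½ ln(0.5132) = 0.333545.
1 − 2Q = 0.8656, giving −¼ ln(0.8656) = 0.036083.
d = 0.333545 + 0.036083 = 0.369628.
Under a molecular clock d = 2μt, so t = d/(2μ) = 0.369628 / (2 × 9.5 × 10^-9) = 19.45 million years.

19.45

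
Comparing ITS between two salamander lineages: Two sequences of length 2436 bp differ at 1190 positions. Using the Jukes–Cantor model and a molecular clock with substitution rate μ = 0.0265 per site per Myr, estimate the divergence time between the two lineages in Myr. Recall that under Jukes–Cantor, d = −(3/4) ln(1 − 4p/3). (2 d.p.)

p = 1190/2436 ≈ 0.488506.
d = −(3/4) ln(1 − 4p/3) = −0.75 ln(1 − 0.651341) = −0.75 ln(0.348659)
  = −0.75 × (-1.053661) = 0.790246 substitutions/site.
Under a molecular clock d = 2μt, so t = d/(2μ) = 0.790246 / (2 × 0.0265) = 14.91 Myr.

14.91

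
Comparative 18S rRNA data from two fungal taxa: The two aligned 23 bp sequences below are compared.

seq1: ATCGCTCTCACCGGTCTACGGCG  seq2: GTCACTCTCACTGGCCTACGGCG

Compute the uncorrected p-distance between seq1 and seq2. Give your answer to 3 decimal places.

The sequences differ at 4 of 23 positions (sites 1, 4, 12, 15).
p = 4/23 = 0.173913… ≈ 0.174 (to 3 d.p.).

0.174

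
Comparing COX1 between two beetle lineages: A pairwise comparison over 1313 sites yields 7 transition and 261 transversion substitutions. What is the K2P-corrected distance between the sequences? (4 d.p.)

P = 7/1313 ≈ 0.005331 and Q = 261/1313 ≈ 0.198781.
Under the Kimura two-parameter model, d = −½ ln(1 − 2P − Q) − ¼ ln(1 − 2Q).
1 − 2P − Q = 0.790557, giving −½ ln(0.790557) = 0.117509.
1 − 2Q = 0.602438, giving −¼ ln(0.602438) = 0.126693.
d = 0.117509 + 0.126693 = 0.244202.

0.2442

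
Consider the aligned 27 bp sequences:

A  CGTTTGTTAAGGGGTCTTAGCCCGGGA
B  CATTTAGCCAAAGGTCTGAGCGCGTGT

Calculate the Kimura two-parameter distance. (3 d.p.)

Of 27 sites, 5 differences are transitions and 6 are transversions, so P = 5/27 ≈ 0.185185 and Q = 6/27 ≈ 0.222222.
Under the Kimura two-parameter model, d = −½ ln(1 − 2P − Q) − ¼ ln(1 − 2Q).
1 − 2P − Q = 0.407408, giving −½ ln(0.407408) = 0.448970.
1 − 2Q = 0.555556, giving −¼ ln(0.555556) = 0.146946.
d = 0.448970 + 0.146946 = 0.595916.

0.596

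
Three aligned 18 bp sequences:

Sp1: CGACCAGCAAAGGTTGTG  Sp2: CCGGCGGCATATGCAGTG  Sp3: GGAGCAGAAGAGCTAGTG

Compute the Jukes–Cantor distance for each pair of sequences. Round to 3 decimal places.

Sp1–Sp2: 8/18 sites differ → p ≈ 0.444444, d = −0.75 ln(1 − 0.592592) = 0.673455 ≈ 0.673.
Sp1–Sp3: 6/18 sites differ → p ≈ 0.333333, d = −0.75 ln(1 − 0.444444) = 0.440839 ≈ 0.441.
Sp2–Sp3: 9/18 sites differ → p = 0.5, d = −0.75 ln(1 − 0.666667) = 0.823960 ≈ 0.824.

d(Sp1,Sp2) = 0.673, d(Sp1,Sp3) = 0.441, d(Sp2,Sp3) = 0.824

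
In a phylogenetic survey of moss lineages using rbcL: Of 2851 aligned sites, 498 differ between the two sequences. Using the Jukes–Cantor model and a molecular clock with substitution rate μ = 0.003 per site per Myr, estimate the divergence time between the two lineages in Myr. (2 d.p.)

p = 498/2851 ≈ 0.174676.
d = −(3/4) ln(1 − 4p/3) = −0.75 ln(1 − 0.232901) = −0.75 ln(0.767099)
  = −0.75 × (-0.265139) = 0.198854 substitutions/site.
Under a molecular clock d = 2μt, so t = d/(2μ) = 0.198854 / (2 × 0.003) = 33.14 Myr.

33.14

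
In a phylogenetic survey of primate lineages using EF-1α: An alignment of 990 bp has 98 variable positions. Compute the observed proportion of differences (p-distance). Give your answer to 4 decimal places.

0.0990

p = 98/990 = 0.098989… ≈ 0.0990 (to 4 d.p.).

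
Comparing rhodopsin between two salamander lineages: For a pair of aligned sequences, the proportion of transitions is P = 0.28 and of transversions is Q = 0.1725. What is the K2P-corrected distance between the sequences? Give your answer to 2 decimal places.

0.77

Under the Kimura two-parameter model, d = −½ ln(1 − 2P − Q) − ¼ ln(1 − 2Q).
1 − 2P − Q = 0.2675, giving −½ ln(0.2675) = 0.659318.
1 − 2Q = 0.655, giving −¼ ln(0.655) = 0.105780.
d = 0.659318 + 0.105780 = 0.765098.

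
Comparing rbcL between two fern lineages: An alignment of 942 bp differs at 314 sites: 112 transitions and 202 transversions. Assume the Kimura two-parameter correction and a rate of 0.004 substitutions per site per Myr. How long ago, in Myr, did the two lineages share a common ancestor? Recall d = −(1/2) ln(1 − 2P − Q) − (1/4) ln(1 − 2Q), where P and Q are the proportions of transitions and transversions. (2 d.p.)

55.12

P = 112/942 ≈ 0.118896 and Q = 202/942 ≈ 0.214437.
Under the Kimura two-parameter model, d = −½ ln(1 − 2P − Q) − ¼ ln(1 − 2Q).
1 − 2P − Q = 0.547771, giving −½ ln(0.547771) = 0.300949.
1 − 2Q = 0.571126, giving −¼ ln(0.571126) = 0.140036.
d = 0.300949 + 0.140036 = 0.440985.
Under a molecular clock d = 2μt, so t = d/(2μ) = 0.440985 / (2 × 0.004) = 55.12 Myr.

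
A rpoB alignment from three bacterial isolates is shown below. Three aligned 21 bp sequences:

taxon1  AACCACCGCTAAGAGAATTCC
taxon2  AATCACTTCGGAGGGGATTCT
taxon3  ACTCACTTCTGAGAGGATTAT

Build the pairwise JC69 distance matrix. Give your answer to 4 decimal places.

taxon1–taxon2: 8/21 sites differ → p ≈ 0.380952, d = −0.75 ln(1 − 0.507936) = 0.531860 ≈ 0.5319.
taxon1–taxon3: 8/21 sites differ → p ≈ 0.380952, d = −0.75 ln(1 − 0.507936) = 0.531860 ≈ 0.5319.
taxon2–taxon3: 4/21 sites differ → p ≈ 0.190476, d = −0.75 ln(1 − 0.253968) = 0.219740 ≈ 0.2197.

d(taxon1,taxon2) = 0.5319, d(taxon1,taxon3) = 0.5319, d(taxon2,taxon3) = 0.2197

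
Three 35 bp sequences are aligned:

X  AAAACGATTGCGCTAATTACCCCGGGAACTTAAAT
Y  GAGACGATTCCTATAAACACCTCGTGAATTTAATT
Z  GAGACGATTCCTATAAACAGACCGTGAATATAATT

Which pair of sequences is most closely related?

Y and Z

X–Y: 11/35 differ, p = 0.314, d = 0.407.
X–Z: 13/35 differ, p = 0.371, d = 0.513.
Y–Z: 4/35 differ, p = 0.114, d = 0.124.
The smallest distance is between Y and Z.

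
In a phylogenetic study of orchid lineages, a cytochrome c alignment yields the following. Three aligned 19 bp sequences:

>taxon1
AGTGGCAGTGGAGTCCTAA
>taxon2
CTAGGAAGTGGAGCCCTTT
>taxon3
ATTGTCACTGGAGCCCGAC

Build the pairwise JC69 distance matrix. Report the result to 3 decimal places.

d(taxon1,taxon2) = 0.507, d(taxon1,taxon3) = 0.410, d(taxon2,taxon3) = 0.618

taxon1–taxon2: 7/19 sites differ → p ≈ 0.368421, d = −0.75 ln(1 − 0.491228) = 0.506816 ≈ 0.507.
taxon1–taxon3: 6/19 sites differ → p ≈ 0.315789, d = −0.75 ln(1 − 0.421052) = 0.409907 ≈ 0.410.
taxon2–taxon3: 8/19 sites differ → p ≈ 0.421053, d = −0.75 ln(1 − 0.561404) = 0.618132 ≈ 0.618.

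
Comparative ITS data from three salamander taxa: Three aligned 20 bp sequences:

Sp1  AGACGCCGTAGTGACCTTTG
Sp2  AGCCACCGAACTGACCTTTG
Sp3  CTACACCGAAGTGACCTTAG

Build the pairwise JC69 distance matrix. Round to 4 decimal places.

d(Sp1,Sp2) = 0.2326, d(Sp1,Sp3) = 0.3041, d(Sp2,Sp3) = 0.3041

Sp1–Sp2: 4/20 sites differ → p = 0.2, d = −0.75 ln(1 − 0.266667) = 0.232617 ≈ 0.2326.
Sp1–Sp3: 5/20 sites differ → p = 0.25, d = −0.75 ln(1 − 0.333333) = 0.304098 ≈ 0.3041.
Sp2–Sp3: 5/20 sites differ → p = 0.25, d = −0.75 ln(1 − 0.333333) = 0.304098 ≈ 0.3041.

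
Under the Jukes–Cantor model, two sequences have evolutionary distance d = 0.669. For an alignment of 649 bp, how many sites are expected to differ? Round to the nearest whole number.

287

Invert JC69: p = (3/4)(1 − e^(−4d/3)) = 0.75 × (1 − e^(-0.892)) = 0.75 × (1 − 0.409835) = 0.442624.
Expected differing sites = pL ≈ 0.442624 × 649 = 287.262976 ≈ 287.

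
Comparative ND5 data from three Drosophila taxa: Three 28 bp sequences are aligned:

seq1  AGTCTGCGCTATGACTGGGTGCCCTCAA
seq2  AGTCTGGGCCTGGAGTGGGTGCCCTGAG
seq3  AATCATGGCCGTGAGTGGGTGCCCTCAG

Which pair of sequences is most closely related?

seq2 and seq3

seq1–seq2: 7/28 differ, p = 0.250, d = 0.304.
seq1–seq3: 8/28 differ, p = 0.286, d = 0.360.
seq2–seq3: 6/28 differ, p = 0.214, d = 0.252.
The smallest distance is between seq2 and seq3.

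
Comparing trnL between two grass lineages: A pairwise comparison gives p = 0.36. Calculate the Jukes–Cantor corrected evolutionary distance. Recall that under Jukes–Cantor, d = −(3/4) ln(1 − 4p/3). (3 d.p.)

0.490

d = −(3/4) ln(1 − 4p/3) = −0.75 ln(1 − 0.48) = −0.75 ln(0.52)
  = −0.75 × (-0.653926) = 0.490445 substitutions/site.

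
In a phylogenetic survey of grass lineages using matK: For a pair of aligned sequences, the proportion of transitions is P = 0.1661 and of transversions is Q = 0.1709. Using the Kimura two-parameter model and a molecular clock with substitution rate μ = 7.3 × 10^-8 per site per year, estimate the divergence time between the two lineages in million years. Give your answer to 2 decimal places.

3.11

Under the Kimura two-parameter model, d = −½ ln(1 − 2P − Q) − ¼ ln(1 − 2Q).
1 − 2P − Q = 0.4969, giving −½ ln(0.4969) = 0.349683.
1 − 2Q = 0.6582, giving −¼ ln(0.6582) = 0.104562.
d = 0.349683 + 0.104562 = 0.454245.
Under a molecular clock d = 2μt, so t = d/(2μ) = 0.454245 / (2 × 7.3 × 10^-8) = 3.11 million years.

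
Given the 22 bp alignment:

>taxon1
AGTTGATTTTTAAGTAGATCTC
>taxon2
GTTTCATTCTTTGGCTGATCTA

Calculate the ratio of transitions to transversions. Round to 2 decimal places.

Transitions are A↔G and C↔T; transversions are all other mismatches.
Transitions: 4. Transversions: 5.
R = 4/5 = 0.80.

0.80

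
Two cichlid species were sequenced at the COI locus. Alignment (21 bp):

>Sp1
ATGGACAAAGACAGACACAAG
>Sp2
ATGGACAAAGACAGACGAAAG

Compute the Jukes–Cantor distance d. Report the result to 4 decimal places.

0.1019

The sequences differ at 2 of 21 sites (17, 18), so p = 2/21 ≈ 0.095238.
d = −(3/4) ln(1 − 4p/3) = −0.75 ln(1 − 0.126984) = −0.75 ln(0.873016)
  = −0.75 × (-0.135801) = 0.101851 substitutions/site.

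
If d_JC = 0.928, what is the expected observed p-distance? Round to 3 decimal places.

0.532

p = (3/4)(1 − e^(−4d/3)) = 0.75 × (1 − e^(-1.237333)) = 0.75 × (1 − 0.290157) = 0.532382.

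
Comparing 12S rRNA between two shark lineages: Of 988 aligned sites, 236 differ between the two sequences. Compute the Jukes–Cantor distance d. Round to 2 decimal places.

p = 236/988 ≈ 0.238866.
d = −(3/4) ln(1 − 4p/3) = −0.75 ln(1 − 0.318488) = −0.75 ln(0.681512)
  = −0.75 × (-0.383441) = 0.287581 substitutions/site.

0.29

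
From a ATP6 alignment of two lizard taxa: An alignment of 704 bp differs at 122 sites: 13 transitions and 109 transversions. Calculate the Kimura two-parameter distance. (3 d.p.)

P = 13/704 ≈ 0.018466 and Q = 109/704 ≈ 0.15483.
Under the Kimura two-parameter model, d = −½ ln(1 − 2P − Q) − ¼ ln(1 − 2Q).
1 − 2P − Q = 0.808238, giving −½ ln(0.808238) = 0.106449.
1 − 2Q = 0.69034, giving −¼ ln(0.69034) = 0.092643.
d = 0.106449 + 0.092643 = 0.199092.

0.199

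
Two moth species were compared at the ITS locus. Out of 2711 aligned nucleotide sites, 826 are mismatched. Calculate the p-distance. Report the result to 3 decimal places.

p = 826/2711 = 0.304684… ≈ 0.305 (to 3 d.p.).

0.305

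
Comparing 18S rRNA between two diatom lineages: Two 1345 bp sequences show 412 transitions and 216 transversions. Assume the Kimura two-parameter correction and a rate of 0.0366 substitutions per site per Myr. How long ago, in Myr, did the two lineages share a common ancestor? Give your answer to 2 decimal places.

11.46

P = 412/1345 ≈ 0.30632 and Q = 216/1345 ≈ 0.160595.
Under the Kimura two-parameter model, d = −½ ln(1 − 2P − Q) − ¼ ln(1 − 2Q).
1 − 2P − Q = 0.226765, giving −½ ln(0.226765) = 0.741921.
1 − 2Q = 0.67881, giving −¼ ln(0.67881) = 0.096854.
d = 0.741921 + 0.096854 = 0.838775.
Under a molecular clock d = 2μt, so t = d/(2μ) = 0.838775 / (2 × 0.0366) = 11.46 Myr.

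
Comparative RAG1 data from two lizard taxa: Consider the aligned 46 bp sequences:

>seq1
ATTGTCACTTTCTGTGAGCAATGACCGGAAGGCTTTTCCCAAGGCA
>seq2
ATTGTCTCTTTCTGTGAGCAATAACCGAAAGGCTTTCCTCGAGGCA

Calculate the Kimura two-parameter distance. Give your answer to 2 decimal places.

0.15

Of 46 sites, 5 differences are transitions and 1 are transversions, so P = 5/46 ≈ 0.108696 and Q = 1/46 ≈ 0.021739.
Under the Kimura two-parameter model, d = −½ ln(1 − 2P − Q) − ¼ ln(1 − 2Q).
1 − 2P − Q = 0.760869, giving −½ ln(0.760869) = 0.136647.
1 − 2Q = 0.956522, giving −¼ ln(0.956522) = 0.011113.
d = 0.136647 + 0.011113 = 0.147760.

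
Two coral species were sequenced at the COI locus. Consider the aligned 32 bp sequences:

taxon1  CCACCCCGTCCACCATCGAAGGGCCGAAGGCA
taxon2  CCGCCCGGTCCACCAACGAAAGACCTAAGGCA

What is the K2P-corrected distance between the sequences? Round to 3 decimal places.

0.217

Of 32 sites, 3 differences are transitions and 3 are transversions, so P = 3/32 = 0.09375 and Q = 3/32 = 0.09375.
Under the Kimura two-parameter model, d = −½ ln(1 − 2P − Q) − ¼ ln(1 − 2Q).
1 − 2P − Q = 0.71875, giving −½ ln(0.71875) = 0.165121.
1 − 2Q = 0.8125, giving −¼ ln(0.8125) = 0.051910.
d = 0.165121 + 0.051910 = 0.217031.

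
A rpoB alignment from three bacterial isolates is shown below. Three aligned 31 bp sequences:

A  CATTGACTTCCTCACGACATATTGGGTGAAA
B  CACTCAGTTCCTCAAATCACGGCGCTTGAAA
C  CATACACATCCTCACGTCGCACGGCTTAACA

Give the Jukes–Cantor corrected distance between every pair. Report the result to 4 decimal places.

d(A,B) = 0.5445, d(A,C) = 0.5445, d(B,C) = 0.5445

A–B: 12/31 sites differ → p ≈ 0.387097, d = −0.75 ln(1 − 0.516129) = 0.544453 ≈ 0.5445.
A–C: 12/31 sites differ → p ≈ 0.387097, d = −0.75 ln(1 − 0.516129) = 0.544453 ≈ 0.5445.
B–C: 12/31 sites differ → p ≈ 0.387097, d = −0.75 ln(1 − 0.516129) = 0.544453 ≈ 0.5445.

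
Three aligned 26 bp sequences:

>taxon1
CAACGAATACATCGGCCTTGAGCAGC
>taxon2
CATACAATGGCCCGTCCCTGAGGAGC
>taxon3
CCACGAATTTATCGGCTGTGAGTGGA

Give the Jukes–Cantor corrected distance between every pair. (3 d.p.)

taxon1–taxon2: 10/26 sites differ → p ≈ 0.384615, d = −0.75 ln(1 − 0.51282) = 0.539341 ≈ 0.539.
taxon1–taxon3: 8/26 sites differ → p ≈ 0.307692, d = −0.75 ln(1 − 0.410256) = 0.396050 ≈ 0.396.
taxon2–taxon3: 14/26 sites differ → p ≈ 0.538462, d = −0.75 ln(1 − 0.717949) = 0.949251 ≈ 0.949.

d(taxon1,taxon2) = 0.539, d(taxon1,taxon3) = 0.396, d(taxon2,taxon3) = 0.949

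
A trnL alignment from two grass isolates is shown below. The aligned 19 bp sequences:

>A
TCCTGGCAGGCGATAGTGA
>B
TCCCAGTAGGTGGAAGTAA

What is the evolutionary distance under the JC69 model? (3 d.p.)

0.507

The sequences differ at 7 of 19 sites (4, 5, 7, 11, 13, 14, 18), so p = 7/19 ≈ 0.368421.
d = −(3/4) ln(1 − 4p/3) = −0.75 ln(1 − 0.491228) = −0.75 ln(0.508772)
  = −0.75 × (-0.675755) = 0.506816 substitutions/site.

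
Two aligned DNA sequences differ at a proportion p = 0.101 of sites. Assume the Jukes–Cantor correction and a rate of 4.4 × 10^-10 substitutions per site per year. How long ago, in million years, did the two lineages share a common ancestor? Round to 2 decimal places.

123.27

d = −(3/4) ln(1 − 4p/3) = −0.75 ln(1 − 0.134667) = −0.75 ln(0.865333)
  = −0.75 × (-0.144641) = 0.108481 substitutions/site.
Under a molecular clock d = 2μt, so t = d/(2μ) = 0.108481 / (2 × 4.4 × 10^-10) = 123.27 million years.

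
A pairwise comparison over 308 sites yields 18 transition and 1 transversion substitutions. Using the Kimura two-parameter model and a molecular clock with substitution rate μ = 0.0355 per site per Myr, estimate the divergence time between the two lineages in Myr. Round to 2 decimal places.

0.92

P = 18/308 ≈ 0.058442 and Q = 1/308 ≈ 0.003247.
Under the Kimura two-parameter model, d = −½ ln(1 − 2P − Q) − ¼ ln(1 − 2Q).
1 − 2P − Q = 0.879869, giving −½ ln(0.879869) = 0.063991.
1 − 2Q = 0.993506, giving −¼ ln(0.993506) = 0.001629.
d = 0.063991 + 0.001629 = 0.065620.
Under a molecular clock d = 2μt, so t = d/(2μ) = 0.065620 / (2 × 0.0355) = 0.92 Myr.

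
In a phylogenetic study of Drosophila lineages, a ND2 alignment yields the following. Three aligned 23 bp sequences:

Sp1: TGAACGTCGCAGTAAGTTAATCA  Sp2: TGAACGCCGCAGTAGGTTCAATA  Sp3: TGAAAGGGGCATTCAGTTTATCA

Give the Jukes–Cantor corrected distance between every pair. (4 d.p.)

Sp1–Sp2: 5/23 sites differ → p ≈ 0.217391, d = −0.75 ln(1 − 0.289855) = 0.256715 ≈ 0.2567.
Sp1–Sp3: 6/23 sites differ → p ≈ 0.26087, d = −0.75 ln(1 − 0.347827) = 0.320584 ≈ 0.3206.
Sp2–Sp3: 9/23 sites differ → p ≈ 0.391304, d = −0.75 ln(1 − 0.521739) = 0.553199 ≈ 0.5532.

d(Sp1,Sp2) = 0.2567, d(Sp1,Sp3) = 0.3206, d(Sp2,Sp3) = 0.5532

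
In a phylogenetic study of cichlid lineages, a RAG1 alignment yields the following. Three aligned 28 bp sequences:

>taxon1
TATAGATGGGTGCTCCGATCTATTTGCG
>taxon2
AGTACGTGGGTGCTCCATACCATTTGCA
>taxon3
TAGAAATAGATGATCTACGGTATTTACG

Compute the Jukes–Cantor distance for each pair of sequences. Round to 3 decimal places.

d(taxon1,taxon2) = 0.420, d(taxon1,taxon3) = 0.556, d(taxon2,taxon3) = 0.940

taxon1–taxon2: 9/28 sites differ → p ≈ 0.321429, d = −0.75 ln(1 − 0.428572) = 0.419713 ≈ 0.420.
taxon1–taxon3: 11/28 sites differ → p ≈ 0.392857, d = −0.75 ln(1 − 0.523809) = 0.556452 ≈ 0.556.
taxon2–taxon3: 15/28 sites differ → p ≈ 0.535714, d = −0.75 ln(1 − 0.714285) = 0.939570 ≈ 0.940.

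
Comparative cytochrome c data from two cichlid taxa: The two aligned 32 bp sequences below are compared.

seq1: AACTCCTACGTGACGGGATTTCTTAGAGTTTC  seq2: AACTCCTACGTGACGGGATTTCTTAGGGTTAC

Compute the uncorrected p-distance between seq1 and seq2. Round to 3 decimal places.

0.063

The sequences differ at 2 of 32 positions (sites 27, 31).
p = 2/32 = 0.0625 ≈ 0.063 (to 3 d.p.).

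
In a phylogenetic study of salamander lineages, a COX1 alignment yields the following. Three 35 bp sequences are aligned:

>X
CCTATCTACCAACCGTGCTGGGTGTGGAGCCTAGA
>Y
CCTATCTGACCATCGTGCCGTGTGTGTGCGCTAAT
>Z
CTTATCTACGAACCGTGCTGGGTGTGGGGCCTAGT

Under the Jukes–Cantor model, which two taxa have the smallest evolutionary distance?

X and Z

X–Y: 12/35 differ, p = 0.343, d = 0.458.
X–Z: 4/35 differ, p = 0.114, d = 0.124.
Y–Z: 12/35 differ, p = 0.343, d = 0.458.
The smallest distance is between X and Z.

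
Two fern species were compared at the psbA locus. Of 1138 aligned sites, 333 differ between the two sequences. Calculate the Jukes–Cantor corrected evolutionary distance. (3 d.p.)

p = 333/1138 ≈ 0.292619.
d = −(3/4) ln(1 − 4p/3) = −0.75 ln(1 − 0.390159) = −0.75 ln(0.609841)
  = −0.75 × (-0.494557) = 0.370918 substitutions/site.

0.371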